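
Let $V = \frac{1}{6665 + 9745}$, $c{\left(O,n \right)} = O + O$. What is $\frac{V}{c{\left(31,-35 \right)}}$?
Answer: $\frac{1}{1017420} \approx 9.8288 \cdot 10^{-7}$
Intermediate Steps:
$c{\left(O,n \right)} = 2 O$
$V = \frac{1}{16410} \approx 6.0938 \cdot 10^{-5}$
$\frac{V}{c{\left(31,-35 \right)}} = \frac{1}{16410 \cdot 2 \cdot 31} = \frac{1}{16410 \cdot 62} = \frac{1}{16410} \cdot \frac{1}{62} = \frac{1}{1017420}$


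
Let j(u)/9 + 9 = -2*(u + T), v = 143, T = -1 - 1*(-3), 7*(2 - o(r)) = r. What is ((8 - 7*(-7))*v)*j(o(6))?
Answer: -7849413/7 ≈ -1.1213e+6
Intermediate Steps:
o(r) = 2 - r/7
T = 2 (T = -1 + 3 = 2)
j(u) = -117 - 18*u (j(u) = -81 + 9*(-2*(u + 2)) = -81 + 9*(-2*(2 + u)) = -81 + 9*(-4 - 2*u) = -81 + (-36 - 18*u) = -117 - 18*u)
((8 - 7*(-7))*v)*j(o(6)) = ((8 - 7*(-7))*143)*(-117 - 18*(2 - ⅐*6)) = ((8 + 49)*143)*(-117 - 18*(2 - 6/7)) = (57*143)*(-117 - 18*8/7) = 8151*(-117 - 144/7) = 8151*(-963/7) = -7849413/7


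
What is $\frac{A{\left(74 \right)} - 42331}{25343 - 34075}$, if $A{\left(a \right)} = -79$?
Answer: $\frac{21205}{4366} \approx 4.8568$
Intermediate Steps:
$\frac{A{\left(74 \right)} - 42331}{25343 - 34075} = \frac{-79 - 42331}{25343 - 34075} = - \frac{42410}{-8732} = \left(-42410\right) \left(- \frac{1}{8732}\right) = \frac{21205}{4366}$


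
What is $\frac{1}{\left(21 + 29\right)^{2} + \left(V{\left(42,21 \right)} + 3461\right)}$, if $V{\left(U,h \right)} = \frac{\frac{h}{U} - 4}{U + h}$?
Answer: $\frac{18}{107297} \approx 0.00016776$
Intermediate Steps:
$V{\left(U,h \right)} = \frac{-4 + \frac{h}{U}}{U + h}$
$\frac{1}{\left(21 + 29\right)^{2} + \left(V{\left(42,21 \right)} + 3461\right)} = \frac{1}{\left(21 + 29\right)^{2} + \left(\frac{21 - 168}{42 \left(42 + 21\right)} + 3461\right)} = \frac{1}{50^{2} + \left(\frac{21 - 168}{42 \cdot 63} + 3461\right)} = \frac{1}{2500 + \left(\frac{1}{42} \cdot \frac{1}{63} \left(-147\right) + 3461\right)} = \frac{1}{2500 + \left(- \frac{1}{18} + 3461\right)} = \frac{1}{2500 + \frac{62297}{18}} = \frac{1}{\frac{107297}{18}} = \frac{18}{107297}$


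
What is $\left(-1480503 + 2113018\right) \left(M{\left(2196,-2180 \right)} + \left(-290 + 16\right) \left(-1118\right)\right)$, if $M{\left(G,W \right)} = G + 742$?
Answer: $195617914050$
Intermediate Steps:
$M{\left(G,W \right)} = 742 + G$
$\left(-1480503 + 2113018\right) \left(M{\left(2196,-2180 \right)} + \left(-290 + 16\right) \left(-1118\right)\right) = \left(-1480503 + 2113018\right) \left(\left(742 + 2196\right) + \left(-290 + 16\right) \left(-1118\right)\right) = 632515 \left(2938 - -306332\right) = 632515 \left(2938 + 306332\right) = 632515 \cdot 309270 = 195617914050$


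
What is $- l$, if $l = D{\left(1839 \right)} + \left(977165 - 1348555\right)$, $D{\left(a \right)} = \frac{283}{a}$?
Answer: $\frac{682985927}{1839} \approx 3.7139 \cdot 10^{5}$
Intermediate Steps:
$l = - \frac{682985927}{1839}$ ($l = \frac{283}{1839} + \left(977165 - 1348555\right) = 283 \cdot \frac{1}{1839} + \left(977165 - 1348555\right) = \frac{283}{1839} - 371390 = - \frac{682985927}{1839} \approx -3.7139 \cdot 10^{5}$)
$- l = \left(-1\right) \left(- \frac{682985927}{1839}\right) = \frac{682985927}{1839}$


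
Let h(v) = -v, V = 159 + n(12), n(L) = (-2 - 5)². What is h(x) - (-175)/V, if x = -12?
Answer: 2671/208 ≈ 12.841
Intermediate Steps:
n(L) = 49 (n(L) = (-7)² = 49)
V = 208 (V = 159 + 49 = 208)
h(x) - (-175)/V = -1*(-12) - (-175)/208 = 12 - (-175)/208 = 12 - 1*(-175/208) = 12 + 175/208 = 2671/208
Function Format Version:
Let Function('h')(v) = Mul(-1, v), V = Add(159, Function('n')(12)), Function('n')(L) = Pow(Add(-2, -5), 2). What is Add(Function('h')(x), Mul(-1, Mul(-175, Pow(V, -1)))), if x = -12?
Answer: Rational(2671, 208) ≈ 12.841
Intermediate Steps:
Function('n')(L) = 49 (Function('n')(L) = Pow(-7, 2) = 49)
V = 208 (V = Add(159, 49) = 208)
Add(Function('h')(x), Mul(-1, Mul(-175, Pow(V, -1)))) = Add(Mul(-1, -12), Mul(-1, Mul(-175, Pow(208, -1)))) = Add(12, Mul(-1, Mul(-175, Rational(1, 208)))) = Add(12, Mul(-1, Rational(-175, 208))) = Add(12, Rational(175, 208)) = Rational(2671, 208)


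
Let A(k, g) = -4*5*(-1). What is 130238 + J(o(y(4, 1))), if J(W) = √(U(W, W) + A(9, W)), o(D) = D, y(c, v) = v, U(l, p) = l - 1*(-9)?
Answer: 130238 + √30 ≈ 1.3024e+5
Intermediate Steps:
A(k, g) = 20 (A(k, g) = -20*(-1) = 20)
U(l, p) = 9 + l (U(l, p) = l + 9 = 9 + l)
J(W) = √(29 + W) (J(W) = √((9 + W) + 20) = √(29 + W))
130238 + J(o(y(4, 1))) = 130238 + √(29 + 1) = 130238 + √30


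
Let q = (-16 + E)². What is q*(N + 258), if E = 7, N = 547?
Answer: 65205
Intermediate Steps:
q = 81 (q = (-16 + 7)² = (-9)² = 81)
q*(N + 258) = 81*(547 + 258) = 81*805 = 65205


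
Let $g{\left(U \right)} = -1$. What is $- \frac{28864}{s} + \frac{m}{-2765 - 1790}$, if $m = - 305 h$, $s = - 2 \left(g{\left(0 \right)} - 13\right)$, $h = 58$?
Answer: $- \frac{6549010}{6377} \approx -1027.0$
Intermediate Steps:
$s = 28$ ($s = - 2 \left(-1 - 13\right) = \left(-2\right) \left(-14\right) = 28$)
$m = -17690$ ($m = \left(-305\right) 58 = -17690$)
$- \frac{28864}{s} + \frac{m}{-2765 - 1790} = - \frac{28864}{28} - \frac{17690}{-2765 - 1790} = \left(-28864\right) \frac{1}{28} - \frac{17690}{-4555} = - \frac{7216}{7} - - \frac{3538}{911} = - \frac{7216}{7} + \frac{3538}{911} = - \frac{6549010}{6377}$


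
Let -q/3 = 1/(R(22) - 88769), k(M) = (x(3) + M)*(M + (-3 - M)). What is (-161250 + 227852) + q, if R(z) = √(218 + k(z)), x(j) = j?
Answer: 524819445655543/7879935218 + 3*√143/7879935218 ≈ 66602.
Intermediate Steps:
k(M) = -9 - 3*M (k(M) = (3 + M)*(M + (-3 - M)) = (3 + M)*(-3) = -9 - 3*M)
R(z) = √(209 - 3*z) (R(z) = √(218 + (-9 - 3*z)) = √(209 - 3*z))
q = -3/(-88769 + √143) (q = -3/(√(209 - 3*22) - 88769) = -3/(√(209 - 66) - 88769) = -3/(√143 - 88769) = -3/(-88769 + √143) ≈ 3.3800e-5)
(-161250 + 227852) + q = (-161250 + 227852) + (266307/7879935218 + 3*√143/7879935218) = 66602 + (266307/7879935218 + 3*√143/7879935218) = 524819445655543/7879935218 + 3*√143/7879935218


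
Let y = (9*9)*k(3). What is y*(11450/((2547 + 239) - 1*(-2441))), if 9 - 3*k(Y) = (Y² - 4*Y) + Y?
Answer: 2782350/5227 ≈ 532.30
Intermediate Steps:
k(Y) = 3 + Y - Y²/3 (k(Y) = 3 - ((Y² - 4*Y) + Y)/3 = 3 - (Y² - 3*Y)/3 = 3 + (Y - Y²/3) = 3 + Y - Y²/3)
y = 243 (y = (9*9)*(3 + 3 - ⅓*3²) = 81*(3 + 3 - ⅓*9) = 81*(3 + 3 - 3) = 81*3 = 243)
y*(11450/((2547 + 239) - 1*(-2441))) = 243*(11450/((2547 + 239) - 1*(-2441))) = 243*(11450/(2786 + 2441)) = 243*(11450/5227) = 2782350/5227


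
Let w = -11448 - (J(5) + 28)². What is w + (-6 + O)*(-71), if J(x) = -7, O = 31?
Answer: -13664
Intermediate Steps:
w = -11889 (w = -11448 - (-7 + 28)² = -11448 - 1*21² = -11448 - 1*441 = -11448 - 441 = -11889)
w + (-6 + O)*(-71) = -11889 + (-6 + 31)*(-71) = -11889 + 25*(-71) = -11889 - 1775 = -13664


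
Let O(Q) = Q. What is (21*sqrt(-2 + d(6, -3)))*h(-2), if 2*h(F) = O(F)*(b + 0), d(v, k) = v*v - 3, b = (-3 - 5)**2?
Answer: -1344*sqrt(31) ≈ -7483.1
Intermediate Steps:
b = 64 (b = (-8)**2 = 64)
d(v, k) = -3 + v**2 (d(v, k) = v**2 - 3 = -3 + v**2)
h(F) = 32*F (h(F) = (F*(64 + 0))/2 = (F*64)/2 = (64*F)/2 = 32*F)
(21*sqrt(-2 + d(6, -3)))*h(-2) = (21*sqrt(-2 + (-3 + 6**2)))*(32*(-2)) = (21*sqrt(-2 + (-3 + 36)))*(-64) = (21*sqrt(-2 + 33))*(-64) = (21*sqrt(31))*(-64) = -1344*sqrt(31)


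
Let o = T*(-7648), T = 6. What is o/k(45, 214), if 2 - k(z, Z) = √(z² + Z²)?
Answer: 30592/15939 + 15296*√47821/15939 ≈ 211.78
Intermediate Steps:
k(z, Z) = 2 - √(Z² + z²) (k(z, Z) = 2 - √(z² + Z²) = 2 - √(Z² + z²))
o = -45888 (o = 6*(-7648) = -45888)
o/k(45, 214) = -45888/(2 - √(214² + 45²)) = -45888/(2 - √(45796 + 2025)) = -45888/(2 - √47821)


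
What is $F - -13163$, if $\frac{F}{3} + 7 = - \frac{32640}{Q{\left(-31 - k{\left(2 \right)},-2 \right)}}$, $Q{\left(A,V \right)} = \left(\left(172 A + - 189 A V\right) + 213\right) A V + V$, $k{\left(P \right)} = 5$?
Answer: $\frac{9266906846}{705133} \approx 13142.0$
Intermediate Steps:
$Q{\left(A,V \right)} = V + A V \left(213 + 172 A - 189 A V\right)$ ($Q{\left(A,V \right)} = \left(\left(172 A - 189 A V\right) + 213\right) A V + V = \left(213 + 172 A - 189 A V\right) A V + V = A \left(213 + 172 A - 189 A V\right) V + V = A V \left(213 + 172 A - 189 A V\right) + V = V + A V \left(213 + 172 A - 189 A V\right)$)
$F = - \frac{14758833}{705133}$ ($F = -21 + 3 \left(- \frac{32640}{\left(-2\right) \left(1 + 172 \left(-31 - 5\right)^{2} + 213 \left(-31 - 5\right) - - 378 \left(-31 - 5\right)^{2}\right)}\right) = -21 + 3 \left(- \frac{32640}{\left(-2\right) \left(1 + 172 \left(-36\right)^{2} + 213 \left(-36\right) - - 378 \left(-36\right)^{2}\right)}\right) = -21 + 3 \left(- \frac{32640}{\left(-2\right) \left(1 + 172 \cdot 1296 - 7668 - \left(-378\right) 1296\right)}\right) = -21 + 3 \left(- \frac{32640}{\left(-2\right) \left(1 + 222912 - 7668 + 489888\right)}\right) = -21 + 3 \left(- \frac{32640}{\left(-2\right) 705133}\right) = -21 + 3 \left(- \frac{32640}{-1410266}\right) = -21 + 3 \left(\left(-32640\right) \left(- \frac{1}{1410266}\right)\right) = -21 + 3 \cdot \frac{16320}{705133} = -21 + \frac{48960}{705133} = - \frac{14758833}{705133} \approx -20.931$)
$F - -13163 = - \frac{14758833}{705133} - -13163 = - \frac{14758833}{705133} + 13163 = \frac{9266906846}{705133}$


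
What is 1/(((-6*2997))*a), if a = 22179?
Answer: -1/398822778 ≈ -2.5074e-9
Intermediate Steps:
1/(((-6*2997))*a) = 1/(-6*2997*22179) = (1/22179)/(-17982) = -1/17982*1/22179 = -1/398822778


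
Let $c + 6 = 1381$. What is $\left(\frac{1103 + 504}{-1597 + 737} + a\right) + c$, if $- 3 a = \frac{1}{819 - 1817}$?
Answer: $\frac{1767797251}{1287420} \approx 1373.1$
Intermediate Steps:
$a = \frac{1}{2994}$ ($a = - \frac{1}{3 \left(819 - 1817\right)} = - \frac{1}{3 \left(-998\right)} = \left(- \frac{1}{3}\right) \left(- \frac{1}{998}\right) = \frac{1}{2994} \approx 0.000334$)
$c = 1375$ ($c = -6 + 1381 = 1375$)
$\left(\frac{1103 + 504}{-1597 + 737} + a\right) + c = \left(\frac{1103 + 504}{-1597 + 737} + \frac{1}{2994}\right) + 1375 = \left(\frac{1607}{-860} + \frac{1}{2994}\right) + 1375 = \left(1607 \left(- \frac{1}{860}\right) + \frac{1}{2994}\right) + 1375 = \left(- \frac{1607}{860} + \frac{1}{2994}\right) + 1375 = - \frac{2405249}{1287420} + 1375 = \frac{1767797251}{1287420}$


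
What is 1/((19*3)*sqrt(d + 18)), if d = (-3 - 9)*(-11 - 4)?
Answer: sqrt(22)/3762 ≈ 0.0012468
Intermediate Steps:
d = 180 (d = -12*(-15) = 180)
1/((19*3)*sqrt(d + 18)) = 1/((19*3)*sqrt(180 + 18)) = 1/(57*sqrt(198)) = 1/(57*(3*sqrt(22))) = 1/(171*sqrt(22)) = sqrt(22)/3762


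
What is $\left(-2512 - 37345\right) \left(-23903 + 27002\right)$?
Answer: $-123516843$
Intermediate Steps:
$\left(-2512 - 37345\right) \left(-23903 + 27002\right) = \left(-39857\right) 3099 = -123516843$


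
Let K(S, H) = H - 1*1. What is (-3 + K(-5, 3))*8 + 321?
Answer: 313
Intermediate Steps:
K(S, H) = -1 + H (K(S, H) = H - 1 = -1 + H)
(-3 + K(-5, 3))*8 + 321 = (-3 + (-1 + 3))*8 + 321 = (-3 + 2)*8 + 321 = -1*8 + 321 = -8 + 321 = 313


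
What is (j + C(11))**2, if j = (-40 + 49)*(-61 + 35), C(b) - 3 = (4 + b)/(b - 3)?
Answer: 3359889/64 ≈ 52498.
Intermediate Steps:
C(b) = 3 + (4 + b)/(-3 + b) (C(b) = 3 + (4 + b)/(b - 3) = 3 + (4 + b)/(-3 + b))
j = -234 (j = 9*(-26) = -234)
(j + C(11))**2 = (-234 + (-5 + 4*11)/(-3 + 11))**2 = (-234 + (-5 + 44)/8)**2 = (-234 + (1/8)*39)**2 = (-234 + 39/8)**2 = (-1833/8)**2 = 3359889/64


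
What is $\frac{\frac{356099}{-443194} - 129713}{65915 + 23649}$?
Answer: $- \frac{57488379421}{39694227416} \approx -1.4483$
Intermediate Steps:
$\frac{\frac{356099}{-443194} - 129713}{65915 + 23649} = \frac{356099 \left(- \frac{1}{443194}\right) - 129713}{89564} = \left(- \frac{356099}{443194} - 129713\right) \frac{1}{89564} = \left(- \frac{57488379421}{443194}\right) \frac{1}{89564} = - \frac{57488379421}{39694227416}$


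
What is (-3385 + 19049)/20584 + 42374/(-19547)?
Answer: -70755276/50294431 ≈ -1.4068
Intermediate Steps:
(-3385 + 19049)/20584 + 42374/(-19547) = 15664*(1/20584) + 42374*(-1/19547) = 1958/2573 - 42374/19547 = -70755276/50294431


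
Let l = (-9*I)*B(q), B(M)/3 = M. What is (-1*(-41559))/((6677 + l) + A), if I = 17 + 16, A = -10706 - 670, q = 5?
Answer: -41559/9154 ≈ -4.5400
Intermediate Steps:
A = -11376
B(M) = 3*M
I = 33
l = -4455 (l = (-9*33)*(3*5) = -297*15 = -4455)
(-1*(-41559))/((6677 + l) + A) = (-1*(-41559))/((6677 - 4455) - 11376) = 41559/(2222 - 11376) = 41559/(-9154) = 41559*(-1/9154) = -41559/9154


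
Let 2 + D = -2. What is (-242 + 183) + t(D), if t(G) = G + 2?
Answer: -61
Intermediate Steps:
D = -4 (D = -2 - 2 = -4)
t(G) = 2 + G
(-242 + 183) + t(D) = (-242 + 183) + (2 - 4) = -59 - 2 = -61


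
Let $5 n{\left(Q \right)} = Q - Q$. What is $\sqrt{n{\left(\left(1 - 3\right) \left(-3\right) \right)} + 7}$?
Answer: $\sqrt{7} \approx 2.6458$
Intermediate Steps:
$n{\left(Q \right)} = 0$ ($n{\left(Q \right)} = \frac{Q - Q}{5} = \frac{1}{5} \cdot 0 = 0$)
$\sqrt{n{\left(\left(1 - 3\right) \left(-3\right) \right)} + 7} = \sqrt{0 + 7} = \sqrt{7}$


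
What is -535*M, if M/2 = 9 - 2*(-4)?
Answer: -18190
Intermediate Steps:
M = 34 (M = 2*(9 - 2*(-4)) = 2*(9 + 8) = 2*17 = 34)
-535*M = -535*34 = -18190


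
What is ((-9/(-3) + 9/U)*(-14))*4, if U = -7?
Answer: -96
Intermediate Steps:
((-9/(-3) + 9/U)*(-14))*4 = ((-9/(-3) + 9/(-7))*(-14))*4 = ((-9*(-1/3) + 9*(-1/7))*(-14))*4 = ((3 - 9/7)*(-14))*4 = ((12/7)*(-14))*4 = -24*4 = -96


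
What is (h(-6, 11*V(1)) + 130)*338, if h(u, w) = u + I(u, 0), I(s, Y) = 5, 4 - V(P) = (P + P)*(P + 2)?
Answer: 43602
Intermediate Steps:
V(P) = 4 - 2*P*(2 + P) (V(P) = 4 - (P + P)*(P + 2) = 4 - 2*P*(2 + P))
h(u, w) = 5 + u (h(u, w) = u + 5 = 5 + u)
(h(-6, 11*V(1)) + 130)*338 = ((5 - 6) + 130)*338 = (-1 + 130)*338 = 129*338 = 43602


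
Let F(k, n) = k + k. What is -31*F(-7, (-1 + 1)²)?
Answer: 434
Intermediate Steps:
F(k, n) = 2*k
-31*F(-7, (-1 + 1)²) = -62*(-7) = -31*(-14) = 434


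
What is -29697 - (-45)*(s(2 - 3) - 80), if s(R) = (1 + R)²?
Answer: -33297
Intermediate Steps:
-29697 - (-45)*(s(2 - 3) - 80) = -29697 - (-45)*((1 + (2 - 3))² - 80) = -29697 - (-45)*((1 - 1)² - 80) = -29697 - (-45)*(0² - 80) = -29697 - (-45)*(0 - 80) = -29697 - (-45)*(-80) = -29697 - 1*3600 = -29697 - 3600 = -33297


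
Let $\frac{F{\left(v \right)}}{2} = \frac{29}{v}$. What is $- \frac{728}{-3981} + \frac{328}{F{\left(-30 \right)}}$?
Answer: $- \frac{19565408}{115449} \approx -169.47$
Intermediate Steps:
$F{\left(v \right)} = \frac{58}{v}$ ($F{\left(v \right)} = 2 \frac{29}{v} = \frac{58}{v}$)
$- \frac{728}{-3981} + \frac{328}{F{\left(-30 \right)}} = - \frac{728}{-3981} + \frac{328}{58 \frac{1}{-30}} = \left(-728\right) \left(- \frac{1}{3981}\right) + \frac{328}{58 \left(- \frac{1}{30}\right)} = \frac{728}{3981} + \frac{328}{- \frac{29}{15}} = \frac{728}{3981} + 328 \left(- \frac{15}{29}\right) = \frac{728}{3981} - \frac{4920}{29} = - \frac{19565408}{115449}$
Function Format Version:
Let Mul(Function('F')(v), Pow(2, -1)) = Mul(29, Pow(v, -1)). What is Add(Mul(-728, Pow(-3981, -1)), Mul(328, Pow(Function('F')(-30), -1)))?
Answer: Rational(-19565408, 115449) ≈ -169.47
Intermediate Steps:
Function('F')(v) = Mul(58, Pow(v, -1)) (Function('F')(v) = Mul(2, Mul(29, Pow(v, -1))) = Mul(58, Pow(v, -1)))
Add(Mul(-728, Pow(-3981, -1)), Mul(328, Pow(Function('F')(-30), -1))) = Add(Mul(-728, Pow(-3981, -1)), Mul(328, Pow(Mul(58, Pow(-30, -1)), -1))) = Add(Mul(-728, Rational(-1, 3981)), Mul(328, Pow(Mul(58, Rational(-1, 30)), -1))) = Add(Rational(728, 3981), Mul(328, Pow(Rational(-29, 15), -1))) = Add(Rational(728, 3981), Mul(328, Rational(-15, 29))) = Add(Rational(728, 3981), Rational(-4920, 29)) = Rational(-19565408, 115449)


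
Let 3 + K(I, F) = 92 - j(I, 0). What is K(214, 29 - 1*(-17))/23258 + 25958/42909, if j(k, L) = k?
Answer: 598367539/997977522 ≈ 0.59958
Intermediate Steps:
K(I, F) = 89 - I (K(I, F) = -3 + (92 - I) = 89 - I)
K(214, 29 - 1*(-17))/23258 + 25958/42909 = (89 - 1*214)/23258 + 25958/42909 = (89 - 214)*(1/23258) + 25958*(1/42909) = -125*1/23258 + 25958/42909 = -125/23258 + 25958/42909 = 598367539/997977522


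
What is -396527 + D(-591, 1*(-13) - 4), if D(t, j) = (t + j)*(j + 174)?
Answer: -491983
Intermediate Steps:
D(t, j) = (174 + j)*(j + t) (D(t, j) = (j + t)*(174 + j) = (174 + j)*(j + t))
-396527 + D(-591, 1*(-13) - 4) = -396527 + ((1*(-13) - 4)² + 174*(1*(-13) - 4) + 174*(-591) + (1*(-13) - 4)*(-591)) = -396527 + ((-13 - 4)² + 174*(-13 - 4) - 102834 + (-13 - 4)*(-591)) = -396527 + ((-17)² + 174*(-17) - 102834 - 17*(-591)) = -396527 + (289 - 2958 - 102834 + 10047) = -396527 - 95456 = -491983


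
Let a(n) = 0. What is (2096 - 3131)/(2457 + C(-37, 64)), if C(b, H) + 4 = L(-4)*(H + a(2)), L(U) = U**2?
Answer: -345/1159 ≈ -0.29767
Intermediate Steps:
C(b, H) = -4 + 16*H (C(b, H) = -4 + (-4)**2*(H + 0) = -4 + 16*H)
(2096 - 3131)/(2457 + C(-37, 64)) = (2096 - 3131)/(2457 + (-4 + 16*64)) = -1035/(2457 + (-4 + 1024)) = -1035/(2457 + 1020) = -1035/3477 = -1035*1/3477 = -345/1159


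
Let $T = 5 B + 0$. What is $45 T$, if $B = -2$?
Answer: $-450$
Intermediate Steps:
$T = -10$ ($T = 5 \left(-2\right) + 0 = -10 + 0 = -10$)
$45 T = 45 \left(-10\right) = -450$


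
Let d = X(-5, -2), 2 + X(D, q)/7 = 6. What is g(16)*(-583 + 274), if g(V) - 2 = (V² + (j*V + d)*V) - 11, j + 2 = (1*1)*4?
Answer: -372963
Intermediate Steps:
X(D, q) = 28 (X(D, q) = -14 + 7*6 = -14 + 42 = 28)
j = 2 (j = -2 + (1*1)*4 = -2 + 1*4 = -2 + 4 = 2)
d = 28
g(V) = -9 + V² + V*(28 + 2*V) (g(V) = 2 + ((V² + (2*V + 28)*V) - 11) = 2 + ((V² + (28 + 2*V)*V) - 11) = 2 + ((V² + V*(28 + 2*V)) - 11) = 2 + (-11 + V² + V*(28 + 2*V)) = -9 + V² + V*(28 + 2*V))
g(16)*(-583 + 274) = (-9 + 3*16² + 28*16)*(-583 + 274) = (-9 + 3*256 + 448)*(-309) = (-9 + 768 + 448)*(-309) = 1207*(-309) = -372963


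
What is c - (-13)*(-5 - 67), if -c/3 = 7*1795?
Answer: -38631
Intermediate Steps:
c = -37695 (c = -21*1795 = -3*12565 = -37695)
c - (-13)*(-5 - 67) = -37695 - (-13)*(-5 - 67) = -37695 - (-13)*(-72) = -37695 - 1*936 = -37695 - 936 = -38631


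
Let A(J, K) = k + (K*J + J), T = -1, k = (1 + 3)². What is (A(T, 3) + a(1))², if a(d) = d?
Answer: 169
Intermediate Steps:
k = 16 (k = 4² = 16)
A(J, K) = 16 + J + J*K (A(J, K) = 16 + (K*J + J) = 16 + (J*K + J) = 16 + (J + J*K) = 16 + J + J*K)
(A(T, 3) + a(1))² = ((16 - 1 - 1*3) + 1)² = ((16 - 1 - 3) + 1)² = (12 + 1)² = 13² = 169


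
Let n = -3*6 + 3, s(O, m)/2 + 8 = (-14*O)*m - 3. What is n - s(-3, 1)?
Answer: -77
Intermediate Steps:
s(O, m) = -22 - 28*O*m (s(O, m) = -16 + 2*((-14*O)*m - 3) = -16 + 2*(-14*O*m - 3) = -16 + 2*(-3 - 14*O*m) = -16 + (-6 - 28*O*m) = -22 - 28*O*m)
n = -15 (n = -18 + 3 = -15)
n - s(-3, 1) = -15 - (-22 - 28*(-3)*1) = -15 - (-22 + 84) = -15 - 1*62 = -15 - 62 = -77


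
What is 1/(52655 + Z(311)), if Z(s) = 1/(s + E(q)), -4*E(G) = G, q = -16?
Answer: 315/16586326 ≈ 1.8992e-5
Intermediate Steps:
E(G) = -G/4
Z(s) = 1/(4 + s) (Z(s) = 1/(s - ¼*(-16)) = 1/(s + 4) = 1/(4 + s))
1/(52655 + Z(311)) = 1/(52655 + 1/(4 + 311)) = 1/(52655 + 1/315) = 1/(16586326/315) = 315/16586326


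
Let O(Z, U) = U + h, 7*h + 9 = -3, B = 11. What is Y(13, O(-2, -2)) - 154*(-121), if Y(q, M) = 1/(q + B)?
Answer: 447217/24 ≈ 18634.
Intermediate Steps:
h = -12/7 (h = -9/7 + (1/7)*(-3) = -9/7 - 3/7 = -12/7 ≈ -1.7143)
O(Z, U) = -12/7 + U (O(Z, U) = U - 12/7 = -12/7 + U)
Y(q, M) = 1/(11 + q) (Y(q, M) = 1/(q + 11) = 1/(11 + q))
Y(13, O(-2, -2)) - 154*(-121) = 1/(11 + 13) - 154*(-121) = 1/24 + 18634 = 447217/24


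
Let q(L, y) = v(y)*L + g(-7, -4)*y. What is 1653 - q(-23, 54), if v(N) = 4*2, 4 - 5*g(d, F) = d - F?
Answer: 8807/5 ≈ 1761.4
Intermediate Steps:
g(d, F) = ⅘ - d/5 + F/5 (g(d, F) = ⅘ - (d - F)/5 = ⅘ + (-d/5 + F/5) = ⅘ - d/5 + F/5)
v(N) = 8
q(L, y) = 8*L + 7*y/5 (q(L, y) = 8*L + (⅘ - ⅕*(-7) + (⅕)*(-4))*y = 8*L + (⅘ + 7/5 - ⅘)*y = 8*L + 7*y/5)
1653 - q(-23, 54) = 1653 - (8*(-23) + (7/5)*54) = 1653 - (-184 + 378/5) = 1653 - 1*(-542/5) = 1653 + 542/5 = 8807/5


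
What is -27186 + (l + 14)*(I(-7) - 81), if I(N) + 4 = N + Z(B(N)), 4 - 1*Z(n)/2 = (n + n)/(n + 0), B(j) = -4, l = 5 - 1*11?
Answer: -27890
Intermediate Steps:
l = -6 (l = 5 - 11 = -6)
Z(n) = 4 (Z(n) = 8 - 2*(n + n)/(n + 0) = 8 - 2*2*n/n = 8 - 2*2 = 8 - 4 = 4)
I(N) = N (I(N) = -4 + (N + 4) = -4 + (4 + N) = N)
-27186 + (l + 14)*(I(-7) - 81) = -27186 + (-6 + 14)*(-7 - 81) = -27186 + 8*(-88) = -27186 - 704 = -27890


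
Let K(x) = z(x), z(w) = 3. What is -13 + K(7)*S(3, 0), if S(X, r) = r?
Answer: -13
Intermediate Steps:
K(x) = 3
-13 + K(7)*S(3, 0) = -13 + 3*0 = -13 + 0 = -13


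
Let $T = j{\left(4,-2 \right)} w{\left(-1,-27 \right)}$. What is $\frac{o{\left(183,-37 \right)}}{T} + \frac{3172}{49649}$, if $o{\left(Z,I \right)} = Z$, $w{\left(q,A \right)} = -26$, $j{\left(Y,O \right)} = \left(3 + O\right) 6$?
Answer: $- \frac{2863645}{2581748} \approx -1.1092$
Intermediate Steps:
$j{\left(Y,O \right)} = 18 + 6 O$
$T = -156$ ($T = \left(18 + 6 \left(-2\right)\right) \left(-26\right) = \left(18 - 12\right) \left(-26\right) = 6 \left(-26\right) = -156$)
$\frac{o{\left(183,-37 \right)}}{T} + \frac{3172}{49649} = \frac{183}{-156} + \frac{3172}{49649} = 183 \left(- \frac{1}{156}\right) + 3172 \cdot \frac{1}{49649} = - \frac{61}{52} + \frac{3172}{49649} = - \frac{2863645}{2581748}$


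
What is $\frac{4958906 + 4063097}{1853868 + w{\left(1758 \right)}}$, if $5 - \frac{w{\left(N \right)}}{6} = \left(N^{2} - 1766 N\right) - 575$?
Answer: $\frac{9022003}{1941732} \approx 4.6464$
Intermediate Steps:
$w{\left(N \right)} = 3480 - 6 N^{2} + 10596 N$ ($w{\left(N \right)} = 30 - 6 \left(\left(N^{2} - 1766 N\right) - 575\right) = 30 - 6 \left(-575 + N^{2} - 1766 N\right) = 30 + \left(3450 - 6 N^{2} + 10596 N\right) = 3480 - 6 N^{2} + 10596 N$)
$\frac{4958906 + 4063097}{1853868 + w{\left(1758 \right)}} = \frac{4958906 + 4063097}{1853868 + \left(3480 - 6 \cdot 1758^{2} + 10596 \cdot 1758\right)} = \frac{9022003}{1853868 + \left(3480 - 18543384 + 18627768\right)} = \frac{9022003}{1853868 + 87864} = \frac{9022003}{1941732}$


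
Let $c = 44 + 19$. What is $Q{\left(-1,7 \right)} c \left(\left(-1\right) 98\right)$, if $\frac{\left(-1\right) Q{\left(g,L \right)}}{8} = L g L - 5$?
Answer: $-2667168$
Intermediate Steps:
$c = 63$
$Q{\left(g,L \right)} = 40 - 8 g L^{2}$ ($Q{\left(g,L \right)} = - 8 \left(L g L - 5\right) = - 8 \left(g L^{2} - 5\right) = - 8 \left(-5 + g L^{2}\right) = 40 - 8 g L^{2}$)
$Q{\left(-1,7 \right)} c \left(\left(-1\right) 98\right) = \left(40 - - 8 \cdot 7^{2}\right) 63 \left(\left(-1\right) 98\right) = \left(40 - \left(-8\right) 49\right) 63 \left(-98\right) = \left(40 + 392\right) 63 \left(-98\right) = 432 \cdot 63 \left(-98\right) = 27216 \left(-98\right) = -2667168$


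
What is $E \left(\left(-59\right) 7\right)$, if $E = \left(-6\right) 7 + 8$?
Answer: $14042$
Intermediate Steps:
$E = -34$ ($E = -42 + 8 = -34$)
$E \left(\left(-59\right) 7\right) = - 34 \left(\left(-59\right) 7\right) = \left(-34\right) \left(-413\right) = 14042$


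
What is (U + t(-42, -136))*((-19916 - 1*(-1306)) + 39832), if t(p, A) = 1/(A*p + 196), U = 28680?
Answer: 1797943130451/2954 ≈ 6.0865e+8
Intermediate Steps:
t(p, A) = 1/(196 + A*p)
(U + t(-42, -136))*((-19916 - 1*(-1306)) + 39832) = (28680 + 1/(196 - 136*(-42)))*((-19916 - 1*(-1306)) + 39832) = (28680 + 1/(196 + 5712))*((-19916 + 1306) + 39832) = (28680 + 1/5908)*(-18610 + 39832) = (28680 + 1/5908)*21222 = (169441441/5908)*21222 = 1797943130451/2954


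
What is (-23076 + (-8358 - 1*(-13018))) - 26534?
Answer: -44950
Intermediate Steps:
(-23076 + (-8358 - 1*(-13018))) - 26534 = (-23076 + (-8358 + 13018)) - 26534 = (-23076 + 4660) - 26534 = -18416 - 26534 = -44950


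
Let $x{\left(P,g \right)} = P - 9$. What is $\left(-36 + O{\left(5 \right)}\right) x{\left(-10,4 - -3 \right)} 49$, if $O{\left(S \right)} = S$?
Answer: $28861$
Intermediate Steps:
$x{\left(P,g \right)} = -9 + P$
$\left(-36 + O{\left(5 \right)}\right) x{\left(-10,4 - -3 \right)} 49 = \left(-36 + 5\right) \left(-9 - 10\right) 49 = \left(-31\right) \left(-19\right) 49 = 589 \cdot 49 = 28861$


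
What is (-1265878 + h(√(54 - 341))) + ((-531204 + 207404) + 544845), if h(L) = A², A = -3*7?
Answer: -1044392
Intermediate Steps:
A = -21
h(L) = 441 (h(L) = (-21)² = 441)
(-1265878 + h(√(54 - 341))) + ((-531204 + 207404) + 544845) = (-1265878 + 441) + ((-531204 + 207404) + 544845) = -1265437 + (-323800 + 544845) = -1265437 + 221045 = -1044392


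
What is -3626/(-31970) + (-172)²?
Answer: 472902053/15985 ≈ 29584.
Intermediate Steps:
-3626/(-31970) + (-172)² = -3626*(-1/31970) + 29584 = 1813/15985 + 29584 = 472902053/15985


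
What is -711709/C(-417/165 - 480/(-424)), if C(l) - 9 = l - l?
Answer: -711709/9 ≈ -79079.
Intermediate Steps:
C(l) = 9 (C(l) = 9 + (l - l) = 9 + 0 = 9)
-711709/C(-417/165 - 480/(-424)) = -711709/9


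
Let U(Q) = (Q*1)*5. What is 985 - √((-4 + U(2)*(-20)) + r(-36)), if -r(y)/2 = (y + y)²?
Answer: 985 - 2*I*√2643 ≈ 985.0 - 102.82*I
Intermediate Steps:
U(Q) = 5*Q (U(Q) = Q*5 = 5*Q)
r(y) = -8*y² (r(y) = -2*(y + y)² = -2*4*y² = -8*y²)
985 - √((-4 + U(2)*(-20)) + r(-36)) = 985 - √((-4 + (5*2)*(-20)) - 8*(-36)²) = 985 - √((-4 + 10*(-20)) - 8*1296) = 985 - √((-4 - 200) - 10368) = 985 - √(-204 - 10368) = 985 - √(-10572) = 985 - 2*I*√2643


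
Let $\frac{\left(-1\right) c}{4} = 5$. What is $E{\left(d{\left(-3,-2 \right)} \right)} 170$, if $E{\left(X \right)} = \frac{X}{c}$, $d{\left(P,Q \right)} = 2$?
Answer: $-17$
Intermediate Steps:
$c = -20$ ($c = \left(-4\right) 5 = -20$)
$E{\left(X \right)} = - \frac{X}{20}$ ($E{\left(X \right)} = \frac{X}{-20} = X \left(- \frac{1}{20}\right) = - \frac{X}{20}$)
$E{\left(d{\left(-3,-2 \right)} \right)} 170 = \left(- \frac{1}{20}\right) 2 \cdot 170 = \left(- \frac{1}{10}\right) 170 = -17$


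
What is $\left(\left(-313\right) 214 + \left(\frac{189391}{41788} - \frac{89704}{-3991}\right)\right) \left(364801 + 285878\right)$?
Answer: $- \frac{7265793688177898217}{166775908} \approx -4.3566 \cdot 10^{10}$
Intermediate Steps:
$\left(\left(-313\right) 214 + \left(\frac{189391}{41788} - \frac{89704}{-3991}\right)\right) \left(364801 + 285878\right) = \left(-66982 + \left(189391 \cdot \frac{1}{41788} - - \frac{89704}{3991}\right)\right) 650679 = \left(-66982 + \left(\frac{189391}{41788} + \frac{89704}{3991}\right)\right) 650679 = \left(-66982 + \frac{4504410233}{166775908}\right) 650679 = \left(- \frac{11166479459423}{166775908}\right) 650679 = - \frac{7265793688177898217}{166775908}$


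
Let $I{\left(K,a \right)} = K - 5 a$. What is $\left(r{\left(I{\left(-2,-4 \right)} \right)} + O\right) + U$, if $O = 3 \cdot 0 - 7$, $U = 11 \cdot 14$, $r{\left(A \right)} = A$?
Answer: $165$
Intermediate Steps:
$U = 154$
$O = -7$ ($O = 0 - 7 = -7$)
$\left(r{\left(I{\left(-2,-4 \right)} \right)} + O\right) + U = \left(\left(-2 - -20\right) - 7\right) + 154 = \left(\left(-2 + 20\right) - 7\right) + 154 = \left(18 - 7\right) + 154 = 11 + 154 = 165$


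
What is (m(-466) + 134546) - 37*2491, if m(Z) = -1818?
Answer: 40561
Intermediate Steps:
(m(-466) + 134546) - 37*2491 = (-1818 + 134546) - 37*2491 = 132728 - 92167 = 40561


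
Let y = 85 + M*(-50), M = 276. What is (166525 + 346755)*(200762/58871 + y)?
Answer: -414327316739840/58871 ≈ -7.0379e+9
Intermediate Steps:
y = -13715 (y = 85 + 276*(-50) = 85 - 13800 = -13715)
(166525 + 346755)*(200762/58871 + y) = (166525 + 346755)*(200762/58871 - 13715) = 513280*(200762*(1/58871) - 13715) = 513280*(200762/58871 - 13715) = 513280*(-807215003/58871) = -414327316739840/58871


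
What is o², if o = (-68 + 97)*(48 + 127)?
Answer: 25755625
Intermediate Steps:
o = 5075 (o = 29*175 = 5075)
o² = 5075² = 25755625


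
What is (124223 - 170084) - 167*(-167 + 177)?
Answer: -47531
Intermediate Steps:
(124223 - 170084) - 167*(-167 + 177) = -45861 - 167*10 = -45861 - 1670 = -47531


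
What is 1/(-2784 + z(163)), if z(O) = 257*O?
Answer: 1/39107 ≈ 2.5571e-5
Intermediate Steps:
1/(-2784 + z(163)) = 1/(-2784 + 257*163) = 1/(-2784 + 41891) = 1/39107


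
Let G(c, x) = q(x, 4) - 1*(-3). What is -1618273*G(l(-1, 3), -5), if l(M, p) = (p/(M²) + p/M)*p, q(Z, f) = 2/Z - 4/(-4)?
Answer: -29128914/5 ≈ -5.8258e+6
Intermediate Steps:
q(Z, f) = 1 + 2/Z (q(Z, f) = 2/Z - 4*(-¼) = 2/Z + 1 = 1 + 2/Z)
l(M, p) = p*(p/M + p/M²) (l(M, p) = (p/M² + p/M)*p = (p/M + p/M²)*p = p*(p/M + p/M²))
G(c, x) = 3 + (2 + x)/x (G(c, x) = (2 + x)/x - 1*(-3) = (2 + x)/x + 3 = 3 + (2 + x)/x)
-1618273*G(l(-1, 3), -5) = -1618273*(4 + 2/(-5)) = -1618273*(4 + 2*(-⅕)) = -1618273*(4 - ⅖) = -1618273*18/5 = -29128914/5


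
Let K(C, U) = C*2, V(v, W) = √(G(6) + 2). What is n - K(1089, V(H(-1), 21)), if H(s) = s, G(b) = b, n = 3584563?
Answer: 3582385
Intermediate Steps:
V(v, W) = 2*√2 (V(v, W) = √(6 + 2) = √8 = 2*√2)
K(C, U) = 2*C
n - K(1089, V(H(-1), 21)) = 3584563 - 2*1089 = 3584563 - 1*2178 = 3584563 - 2178 = 3582385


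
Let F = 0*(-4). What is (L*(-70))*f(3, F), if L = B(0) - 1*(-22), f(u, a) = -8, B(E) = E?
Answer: 12320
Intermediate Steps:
F = 0
L = 22 (L = 0 - 1*(-22) = 0 + 22 = 22)
(L*(-70))*f(3, F) = (22*(-70))*(-8) = -1540*(-8) = 12320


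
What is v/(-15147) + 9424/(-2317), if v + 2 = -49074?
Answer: -29036236/35095599 ≈ -0.82735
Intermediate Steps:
v = -49076 (v = -2 - 49074 = -49076)
v/(-15147) + 9424/(-2317) = -49076/(-15147) + 9424/(-2317) = -49076*(-1/15147) + 9424*(-1/2317) = 49076/15147 - 9424/2317 = -29036236/35095599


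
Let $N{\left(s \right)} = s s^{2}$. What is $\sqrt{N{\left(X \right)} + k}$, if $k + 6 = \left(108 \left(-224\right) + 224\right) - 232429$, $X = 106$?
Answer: $\sqrt{934613} \approx 966.75$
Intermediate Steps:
$k = -256403$ ($k = -6 + \left(\left(108 \left(-224\right) + 224\right) - 232429\right) = -6 + \left(\left(-24192 + 224\right) - 232429\right) = -6 - 256397 = -256403$)
$N{\left(s \right)} = s^{3}$
$\sqrt{N{\left(X \right)} + k} = \sqrt{106^{3} - 256403} = \sqrt{1191016 - 256403} = \sqrt{934613}$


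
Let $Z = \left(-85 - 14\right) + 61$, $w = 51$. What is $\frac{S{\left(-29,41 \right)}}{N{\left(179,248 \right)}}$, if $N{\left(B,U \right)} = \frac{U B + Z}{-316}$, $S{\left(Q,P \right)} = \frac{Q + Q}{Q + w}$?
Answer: $\frac{4582}{243947} \approx 0.018783$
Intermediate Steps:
$Z = -38$ ($Z = -99 + 61 = -38$)
$S{\left(Q,P \right)} = \frac{2 Q}{51 + Q}$ ($S{\left(Q,P \right)} = \frac{Q + Q}{Q + 51} = \frac{2 Q}{51 + Q}$)
$N{\left(B,U \right)} = \frac{19}{158} - \frac{B U}{316}$ ($N{\left(B,U \right)} = \frac{U B - 38}{-316} = \left(B U - 38\right) \left(- \frac{1}{316}\right) = \left(-38 + B U\right) \left(- \frac{1}{316}\right) = \frac{19}{158} - \frac{B U}{316}$)
$\frac{S{\left(-29,41 \right)}}{N{\left(179,248 \right)}} = \frac{2 \left(-29\right) \frac{1}{51 - 29}}{\frac{19}{158} - \frac{179}{316} \cdot 248} = \frac{2 \left(-29\right) \frac{1}{22}}{\frac{19}{158} - \frac{11098}{79}} = \frac{2 \left(-29\right) \frac{1}{22}}{- \frac{22177}{158}} = \left(- \frac{29}{11}\right) \left(- \frac{158}{22177}\right) = \frac{4582}{243947}$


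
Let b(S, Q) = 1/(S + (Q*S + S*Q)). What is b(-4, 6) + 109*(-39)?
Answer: -221053/52 ≈ -4251.0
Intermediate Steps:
b(S, Q) = 1/(S + 2*Q*S) (b(S, Q) = 1/(S + (Q*S + Q*S)) = 1/(S + 2*Q*S))
b(-4, 6) + 109*(-39) = 1/((-4)*(1 + 2*6)) + 109*(-39) = -1/(4*(1 + 12)) - 4251 = -1/4/13 - 4251 = -1/4*1/13 - 4251 = -1/52 - 4251 = -221053/52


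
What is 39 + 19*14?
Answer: 305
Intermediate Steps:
39 + 19*14 = 39 + 266 = 305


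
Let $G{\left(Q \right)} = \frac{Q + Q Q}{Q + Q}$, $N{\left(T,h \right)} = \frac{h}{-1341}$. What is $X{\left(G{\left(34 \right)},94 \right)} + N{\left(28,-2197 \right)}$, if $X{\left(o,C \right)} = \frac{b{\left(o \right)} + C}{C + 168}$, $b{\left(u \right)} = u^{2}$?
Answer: $\frac{4449397}{1405368} \approx 3.166$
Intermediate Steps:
$N{\left(T,h \right)} = - \frac{h}{1341}$ ($N{\left(T,h \right)} = h \left(- \frac{1}{1341}\right) = - \frac{h}{1341}$)
$G{\left(Q \right)} = \frac{Q + Q^{2}}{2 Q}$
$X{\left(o,C \right)} = \frac{C + o^{2}}{168 + C}$ ($X{\left(o,C \right)} = \frac{o^{2} + C}{C + 168} = \frac{C + o^{2}}{168 + C}$)
$X{\left(G{\left(34 \right)},94 \right)} + N{\left(28,-2197 \right)} = \frac{94 + \left(\frac{1}{2} + \frac{1}{2} \cdot 34\right)^{2}}{168 + 94} - - \frac{2197}{1341} = \frac{94 + \left(\frac{1}{2} + 17\right)^{2}}{262} + \frac{2197}{1341} = \frac{94 + \left(\frac{35}{2}\right)^{2}}{262} + \frac{2197}{1341} = \frac{94 + \frac{1225}{4}}{262} + \frac{2197}{1341} = \frac{1}{262} \cdot \frac{1601}{4} + \frac{2197}{1341} = \frac{1601}{1048} + \frac{2197}{1341} = \frac{4449397}{1405368}$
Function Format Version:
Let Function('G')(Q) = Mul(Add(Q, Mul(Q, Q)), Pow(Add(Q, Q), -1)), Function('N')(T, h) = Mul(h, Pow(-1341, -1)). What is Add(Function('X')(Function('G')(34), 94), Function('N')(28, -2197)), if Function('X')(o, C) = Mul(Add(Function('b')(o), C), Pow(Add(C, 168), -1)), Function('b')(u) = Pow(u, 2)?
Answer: Rational(4449397, 1405368) ≈ 3.1660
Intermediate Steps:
Function('N')(T, h) = Mul(Rational(-1, 1341), h) (Function('N')(T, h) = Mul(h, Rational(-1, 1341)) = Mul(Rational(-1, 1341), h))
Function('G')(Q) = Mul(Rational(1, 2), Pow(Q, -1), Add(Q, Pow(Q, 2))) (Function('G')(Q) = Mul(Add(Q, Pow(Q, 2)), Pow(Mul(2, Q), -1)) = Mul(Add(Q, Pow(Q, 2)), Mul(Rational(1, 2), Pow(Q, -1))) = Mul(Rational(1, 2), Pow(Q, -1), Add(Q, Pow(Q, 2))))
Function('X')(o, C) = Mul(Pow(Add(168, C), -1), Add(C, Pow(o, 2))) (Function('X')(o, C) = Mul(Add(Pow(o, 2), C), Pow(Add(C, 168), -1)) = Mul(Add(C, Pow(o, 2)), Pow(Add(168, C), -1)) = Mul(Pow(Add(168, C), -1), Add(C, Pow(o, 2))))
Add(Function('X')(Function('G')(34), 94), Function('N')(28, -2197)) = Add(Mul(Pow(Add(168, 94), -1), Add(94, Pow(Add(Rational(1, 2), Mul(Rational(1, 2), 34)), 2))), Mul(Rational(-1, 1341), -2197)) = Add(Mul(Pow(262, -1), Add(94, Pow(Add(Rational(1, 2), 17), 2))), Rational(2197, 1341)) = Add(Mul(Rational(1, 262), Add(94, Pow(Rational(35, 2), 2))), Rational(2197, 1341)) = Add(Mul(Rational(1, 262), Add(94, Rational(1225, 4))), Rational(2197, 1341)) = Add(Mul(Rational(1, 262), Rational(1601, 4)), Rational(2197, 1341)) = Add(Rational(1601, 1048), Rational(2197, 1341)) = Rational(4449397, 1405368)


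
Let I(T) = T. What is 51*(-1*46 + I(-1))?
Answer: -2397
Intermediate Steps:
51*(-1*46 + I(-1)) = 51*(-1*46 - 1) = 51*(-46 - 1) = 51*(-47) = -2397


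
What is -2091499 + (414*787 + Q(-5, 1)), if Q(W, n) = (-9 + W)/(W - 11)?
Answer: -14125441/8 ≈ -1.7657e+6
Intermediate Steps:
Q(W, n) = (-9 + W)/(-11 + W)
-2091499 + (414*787 + Q(-5, 1)) = -2091499 + (414*787 + (-9 - 5)/(-11 - 5)) = -2091499 + (325818 - 14/(-16)) = -2091499 + (325818 - 1/16*(-14)) = -2091499 + (325818 + 7/8) = -2091499 + 2606551/8 = -14125441/8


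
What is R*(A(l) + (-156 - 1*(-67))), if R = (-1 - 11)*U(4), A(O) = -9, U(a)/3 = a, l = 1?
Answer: 14112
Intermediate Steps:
U(a) = 3*a
R = -144 (R = (-1 - 11)*(3*4) = -12*12 = -144)
R*(A(l) + (-156 - 1*(-67))) = -144*(-9 + (-156 - 1*(-67))) = -144*(-9 + (-156 + 67)) = -144*(-9 - 89) = -144*(-98) = 14112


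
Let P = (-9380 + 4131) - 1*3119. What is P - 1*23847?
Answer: -32215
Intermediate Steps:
P = -8368 (P = -5249 - 3119 = -8368)
P - 1*23847 = -8368 - 1*23847 = -8368 - 23847 = -32215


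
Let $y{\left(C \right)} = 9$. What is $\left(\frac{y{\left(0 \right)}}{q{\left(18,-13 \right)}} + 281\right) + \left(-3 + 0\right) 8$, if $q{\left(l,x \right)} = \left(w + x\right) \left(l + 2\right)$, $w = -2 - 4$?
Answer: $\frac{97651}{380} \approx 256.98$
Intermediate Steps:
$w = -6$
$q{\left(l,x \right)} = \left(-6 + x\right) \left(2 + l\right)$ ($q{\left(l,x \right)} = \left(-6 + x\right) \left(l + 2\right) = \left(-6 + x\right) \left(2 + l\right)$)
$\left(\frac{y{\left(0 \right)}}{q{\left(18,-13 \right)}} + 281\right) + \left(-3 + 0\right) 8 = \left(\frac{9}{-12 - 108 + 2 \left(-13\right) + 18 \left(-13\right)} + 281\right) + \left(-3 + 0\right) 8 = \left(\frac{9}{-12 - 108 - 26 - 234} + 281\right) - 24 = \left(\frac{9}{-380} + 281\right) - 24 = \left(9 \left(- \frac{1}{380}\right) + 281\right) - 24 = \left(- \frac{9}{380} + 281\right) - 24 = \frac{106771}{380} - 24 = \frac{97651}{380}$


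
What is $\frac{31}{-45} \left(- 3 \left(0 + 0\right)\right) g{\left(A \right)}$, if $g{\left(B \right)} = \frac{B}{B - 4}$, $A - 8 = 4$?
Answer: $0$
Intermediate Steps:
$A = 12$ ($A = 8 + 4 = 12$)
$g{\left(B \right)} = \frac{B}{-4 + B}$
$\frac{31}{-45} \left(- 3 \left(0 + 0\right)\right) g{\left(A \right)} = \frac{31}{-45} \left(- 3 \left(0 + 0\right)\right) \frac{12}{-4 + 12} = 31 \left(- \frac{1}{45}\right) \left(\left(-3\right) 0\right) \frac{12}{8} = \left(- \frac{31}{45}\right) 0 \cdot 12 \cdot \frac{1}{8} = 0 \cdot \frac{3}{2} = 0$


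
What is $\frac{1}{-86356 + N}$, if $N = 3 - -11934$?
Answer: $- \frac{1}{74419} \approx -1.3437 \cdot 10^{-5}$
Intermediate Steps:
$N = 11937$ ($N = 3 + 11934 = 11937$)
$\frac{1}{-86356 + N} = \frac{1}{-86356 + 11937} = \frac{1}{-74419} = - \frac{1}{74419}$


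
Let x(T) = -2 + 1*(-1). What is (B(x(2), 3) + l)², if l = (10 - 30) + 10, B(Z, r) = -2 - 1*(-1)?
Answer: 121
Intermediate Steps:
x(T) = -3 (x(T) = -2 - 1 = -3)
B(Z, r) = -1 (B(Z, r) = -2 + 1 = -1)
l = -10 (l = -20 + 10 = -10)
(B(x(2), 3) + l)² = (-1 - 10)² = (-11)² = 121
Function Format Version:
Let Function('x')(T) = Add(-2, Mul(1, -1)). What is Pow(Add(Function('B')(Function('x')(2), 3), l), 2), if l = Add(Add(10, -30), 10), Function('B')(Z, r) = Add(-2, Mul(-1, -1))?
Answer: 121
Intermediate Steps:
Function('x')(T) = -3 (Function('x')(T) = Add(-2, -1) = -3)
Function('B')(Z, r) = -1 (Function('B')(Z, r) = Add(-2, 1) = -1)
l = -10 (l = Add(-20, 10) = -10)
Pow(Add(Function('B')(Function('x')(2), 3), l), 2) = Pow(Add(-1, -10), 2) = Pow(-11, 2) = 121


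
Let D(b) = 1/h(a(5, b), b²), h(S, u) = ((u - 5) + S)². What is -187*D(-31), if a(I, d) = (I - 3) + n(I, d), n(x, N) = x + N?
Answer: -187/868624 ≈ -0.00021528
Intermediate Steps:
n(x, N) = N + x
a(I, d) = -3 + d + 2*I (a(I, d) = (I - 3) + (d + I) = (-3 + I) + (I + d) = -3 + d + 2*I)
h(S, u) = (-5 + S + u)² (h(S, u) = ((-5 + u) + S)² = (-5 + S + u)²)
D(b) = (2 + b + b²)⁻² (D(b) = 1/((-5 + (-3 + b + 2*5) + b²)²) = 1/((-5 + (-3 + b + 10) + b²)²) = 1/((-5 + (7 + b) + b²)²) = 1/((2 + b + b²)²) = (2 + b + b²)⁻²)
-187*D(-31) = -187/(2 - 31 + (-31)²)² = -187/(2 - 31 + 961)² = -187/932² = -187*1/868624 = -187/868624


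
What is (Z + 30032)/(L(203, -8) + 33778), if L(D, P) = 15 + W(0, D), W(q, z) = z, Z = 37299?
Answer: 67331/33996 ≈ 1.9806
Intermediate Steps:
L(D, P) = 15 + D
(Z + 30032)/(L(203, -8) + 33778) = (37299 + 30032)/((15 + 203) + 33778) = 67331/(218 + 33778) = 67331/33996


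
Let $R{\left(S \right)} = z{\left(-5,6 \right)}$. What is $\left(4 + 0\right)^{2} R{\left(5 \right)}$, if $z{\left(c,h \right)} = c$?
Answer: $-80$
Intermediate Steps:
$R{\left(S \right)} = -5$
$\left(4 + 0\right)^{2} R{\left(5 \right)} = \left(4 + 0\right)^{2} \left(-5\right) = 4^{2} \left(-5\right) = 16 \left(-5\right) = -80$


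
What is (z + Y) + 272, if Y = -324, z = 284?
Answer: 232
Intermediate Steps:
(z + Y) + 272 = (284 - 324) + 272 = -40 + 272 = 232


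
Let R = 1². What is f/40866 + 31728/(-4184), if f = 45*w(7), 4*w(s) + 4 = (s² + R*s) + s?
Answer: -215636553/28497224 ≈ -7.5669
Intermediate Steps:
R = 1
w(s) = -1 + s/2 + s²/4 (w(s) = -1 + ((s² + 1*s) + s)/4 = -1 + ((s² + s) + s)/4 = -1 + ((s + s²) + s)/4 = -1 + (s² + 2*s)/4 = -1 + (s/2 + s²/4) = -1 + s/2 + s²/4)
f = 2655/4 (f = 45*(-1 + (½)*7 + (¼)*7²) = 45*(-1 + 7/2 + (¼)*49) = 45*(-1 + 7/2 + 49/4) = 45*(59/4) = 2655/4 ≈ 663.75)
f/40866 + 31728/(-4184) = (2655/4)/40866 + 31728/(-4184) = (2655/4)*(1/40866) + 31728*(-1/4184) = 885/54488 - 3966/523 = -215636553/28497224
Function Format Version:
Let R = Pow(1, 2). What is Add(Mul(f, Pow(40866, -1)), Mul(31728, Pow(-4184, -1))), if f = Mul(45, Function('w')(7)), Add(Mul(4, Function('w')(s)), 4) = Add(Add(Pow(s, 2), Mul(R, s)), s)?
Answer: Rational(-215636553, 28497224) ≈ -7.5669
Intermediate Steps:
R = 1
Function('w')(s) = Add(-1, Mul(Rational(1, 2), s), Mul(Rational(1, 4), Pow(s, 2))) (Function('w')(s) = Add(-1, Mul(Rational(1, 4), Add(Add(Pow(s, 2), Mul(1, s)), s))) = Add(-1, Mul(Rational(1, 4), Add(Add(Pow(s, 2), s), s))) = Add(-1, Mul(Rational(1, 4), Add(Add(s, Pow(s, 2)), s))) = Add(-1, Mul(Rational(1, 4), Add(Pow(s, 2), Mul(2, s)))) = Add(-1, Add(Mul(Rational(1, 2), s), Mul(Rational(1, 4), Pow(s, 2)))) = Add(-1, Mul(Rational(1, 2), s), Mul(Rational(1, 4), Pow(s, 2))))
f = Rational(2655, 4) (f = Mul(45, Add(-1, Mul(Rational(1, 2), 7), Mul(Rational(1, 4), Pow(7, 2)))) = Mul(45, Add(-1, Rational(7, 2), Mul(Rational(1, 4), 49))) = Mul(45, Add(-1, Rational(7, 2), Rational(49, 4))) = Mul(45, Rational(59, 4)) = Rational(2655, 4) ≈ 663.75)
Add(Mul(f, Pow(40866, -1)), Mul(31728, Pow(-4184, -1))) = Add(Mul(Rational(2655, 4), Pow(40866, -1)), Mul(31728, Pow(-4184, -1))) = Add(Mul(Rational(2655, 4), Rational(1, 40866)), Mul(31728, Rational(-1, 4184))) = Add(Rational(885, 54488), Rational(-3966, 523)) = Rational(-215636553, 28497224)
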